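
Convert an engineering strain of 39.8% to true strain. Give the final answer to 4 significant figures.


epsilon_true = ln(1 + epsilon_eng)
epsilon_true = ln(1 + 0.398)
epsilon_true = 0.335


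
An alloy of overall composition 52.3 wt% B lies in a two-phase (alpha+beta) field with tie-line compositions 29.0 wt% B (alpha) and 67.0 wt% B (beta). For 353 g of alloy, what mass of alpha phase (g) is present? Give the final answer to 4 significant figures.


f_alpha = (C_beta - C0) / (C_beta - C_alpha)
f_alpha = (67.0 - 52.3) / (67.0 - 29.0) = 0.386842
m_alpha = f_alpha * m_total = 0.386842 * 353 = 136.6 g


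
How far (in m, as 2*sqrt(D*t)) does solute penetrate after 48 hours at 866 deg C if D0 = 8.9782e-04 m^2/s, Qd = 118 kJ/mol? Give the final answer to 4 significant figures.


Step 1: D = D0 * exp(-Qd/(R*T))
T = 1139.15 K
D = 8.9782e-04 * exp(-118e3 / (8.314 * 1139.15)) = 3.48511e-09 m^2/s
Step 2: L = 2*sqrt(D*t)
t = 48 h = 172800 s
L = 2*sqrt(3.48511e-09 * 172800) = 0.04908 m


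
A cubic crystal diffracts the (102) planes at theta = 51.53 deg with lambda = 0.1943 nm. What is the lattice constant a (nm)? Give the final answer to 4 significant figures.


d = lambda / (2*sin(theta))
d = 0.1943 / (2*sin(51.53 deg))
d = 0.124085 nm
a = d * sqrt(h^2+k^2+l^2) = 0.124085 * sqrt(5)
a = 0.2775 nm


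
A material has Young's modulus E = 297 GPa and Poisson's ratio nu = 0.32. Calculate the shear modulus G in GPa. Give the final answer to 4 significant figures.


G = E / (2*(1+nu))
G = 297 / (2*(1+0.32))
G = 112.5 GPa


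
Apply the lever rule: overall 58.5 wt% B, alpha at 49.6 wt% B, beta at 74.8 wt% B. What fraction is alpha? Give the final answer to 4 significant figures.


f_alpha = (C_beta - C0) / (C_beta - C_alpha)
f_alpha = (74.8 - 58.5) / (74.8 - 49.6)
f_alpha = 0.6468


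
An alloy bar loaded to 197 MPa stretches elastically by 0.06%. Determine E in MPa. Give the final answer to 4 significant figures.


E = sigma / epsilon
epsilon = 0.06% = 6e-04
E = 197 / 6e-04
E = 328300 MPa


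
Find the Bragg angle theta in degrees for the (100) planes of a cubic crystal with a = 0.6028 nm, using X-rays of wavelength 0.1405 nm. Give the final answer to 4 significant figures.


d = a / sqrt(h^2+k^2+l^2)
d = 0.6028 / sqrt(1) = 0.6028 nm
lambda = 2*d*sin(theta)  =>  sin(theta) = lambda / (2*d)
sin(theta) = 0.1405 / (2 * 0.6028) = 0.116539
theta = 6.692 deg


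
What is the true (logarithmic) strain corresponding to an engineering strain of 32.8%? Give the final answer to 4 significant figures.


epsilon_true = ln(1 + epsilon_eng)
epsilon_true = ln(1 + 0.328)
epsilon_true = 0.2837


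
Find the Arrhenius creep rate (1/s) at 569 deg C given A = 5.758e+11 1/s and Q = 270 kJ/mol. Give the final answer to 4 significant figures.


rate = A * exp(-Q / (R*T))
T = 569 + 273.15 = 842.15 K
rate = 5.758e+11 * exp(-270e3 / (8.314 * 842.15))
rate = 1.03e-05 1/s


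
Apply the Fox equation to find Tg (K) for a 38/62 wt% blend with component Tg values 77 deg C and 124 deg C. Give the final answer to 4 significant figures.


1/Tg = w1/Tg1 + w2/Tg2 (in Kelvin)
Tg1 = 350.15 K, Tg2 = 397.15 K
1/Tg = 0.38/350.15 + 0.62/397.15
Tg = 377.9 K


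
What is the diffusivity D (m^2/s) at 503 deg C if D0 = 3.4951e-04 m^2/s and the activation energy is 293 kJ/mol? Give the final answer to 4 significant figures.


D = D0 * exp(-Qd / (R*T))
T = 776.15 K
D = 3.4951e-04 * exp(-293e3 / (8.314 * 776.15))
D = 6.667e-24 m^2/s


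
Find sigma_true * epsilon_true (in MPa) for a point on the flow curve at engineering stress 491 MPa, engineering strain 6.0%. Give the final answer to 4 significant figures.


sigma_true = sigma_eng * (1 + epsilon_eng)
sigma_true = 491 * (1 + 0.06) = 520.46 MPa
epsilon_true = ln(1 + epsilon_eng)
epsilon_true = ln(1 + 0.06) = 0.0582689
sigma_true * epsilon_true = 520.46 * 0.0582689 = 30.33 MPa


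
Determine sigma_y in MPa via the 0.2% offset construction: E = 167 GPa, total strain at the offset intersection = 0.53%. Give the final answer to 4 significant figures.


Offset strain = 0.002
Elastic strain at yield = total_strain - offset = 5.3e-03 - 0.002 = 3.3e-03
sigma_y = E * elastic_strain = 167000 * 3.3e-03
sigma_y = 551.1 MPa


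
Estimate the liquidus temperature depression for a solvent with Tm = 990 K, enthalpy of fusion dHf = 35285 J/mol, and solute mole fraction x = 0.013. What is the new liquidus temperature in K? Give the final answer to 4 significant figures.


dT = R*Tm^2*x / dHf
dT = 8.314 * 990^2 * 0.013 / 35285
dT = 3.00216 K
T_new = 990 - 3.00216 = 987 K


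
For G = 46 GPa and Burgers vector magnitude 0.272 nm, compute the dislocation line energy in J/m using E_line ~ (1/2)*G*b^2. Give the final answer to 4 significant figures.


E = G*b^2/2
b = 0.272 nm = 2.72e-10 m
G = 46 GPa = 4.6e+10 Pa
E = 0.5 * 4.6e+10 * (2.72e-10)^2
E = 1.702e-09 J/m


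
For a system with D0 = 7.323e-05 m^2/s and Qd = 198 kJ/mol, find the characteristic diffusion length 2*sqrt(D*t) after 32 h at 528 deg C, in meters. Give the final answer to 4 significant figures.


Step 1: D = D0 * exp(-Qd/(R*T))
T = 801.15 K
D = 7.323e-05 * exp(-198e3 / (8.314 * 801.15)) = 9.00963e-18 m^2/s
Step 2: L = 2*sqrt(D*t)
t = 32 h = 115200 s
L = 2*sqrt(9.00963e-18 * 115200) = 2.038e-06 m


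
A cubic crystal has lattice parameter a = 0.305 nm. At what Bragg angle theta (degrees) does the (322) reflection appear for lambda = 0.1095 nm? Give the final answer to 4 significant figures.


d = a / sqrt(h^2+k^2+l^2)
d = 0.305 / sqrt(17) = 0.0739734 nm
lambda = 2*d*sin(theta)  =>  sin(theta) = lambda / (2*d)
sin(theta) = 0.1095 / (2 * 0.0739734) = 0.740131
theta = 47.74 deg


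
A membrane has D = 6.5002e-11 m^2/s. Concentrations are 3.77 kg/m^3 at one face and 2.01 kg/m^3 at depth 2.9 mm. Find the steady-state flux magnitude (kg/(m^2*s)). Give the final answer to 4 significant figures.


J = -D * (dC/dx) = D * (C1 - C2) / dx
J = 6.5002e-11 * (3.77 - 2.01) / 2.9e-03
J = 3.945e-08 kg/(m^2*s)


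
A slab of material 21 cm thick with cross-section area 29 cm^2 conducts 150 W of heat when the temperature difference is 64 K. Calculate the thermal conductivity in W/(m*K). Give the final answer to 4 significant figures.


k = Q*L / (A*dT)
L = 0.21 m, A = 2.9e-03 m^2
k = 150 * 0.21 / (2.9e-03 * 64)
k = 169.7 W/(m*K)


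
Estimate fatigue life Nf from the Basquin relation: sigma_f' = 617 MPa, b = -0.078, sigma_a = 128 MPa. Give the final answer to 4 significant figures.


sigma_a = sigma_f' * (2*Nf)^b
2*Nf = (sigma_a / sigma_f')^(1/b)
2*Nf = (128 / 617)^(1/-0.078)
2*Nf = 5.71971e+08
Nf = 2.86e+08 cycles


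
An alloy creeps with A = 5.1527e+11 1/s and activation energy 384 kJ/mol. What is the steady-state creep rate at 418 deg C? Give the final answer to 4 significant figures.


rate = A * exp(-Q / (R*T))
T = 418 + 273.15 = 691.15 K
rate = 5.1527e+11 * exp(-384e3 / (8.314 * 691.15))
rate = 4.894e-18 1/s


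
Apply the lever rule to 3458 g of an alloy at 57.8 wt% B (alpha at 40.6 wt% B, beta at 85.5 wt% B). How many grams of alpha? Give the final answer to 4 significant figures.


f_alpha = (C_beta - C0) / (C_beta - C_alpha)
f_alpha = (85.5 - 57.8) / (85.5 - 40.6) = 0.616927
m_alpha = f_alpha * m_total = 0.616927 * 3458 = 2133 g


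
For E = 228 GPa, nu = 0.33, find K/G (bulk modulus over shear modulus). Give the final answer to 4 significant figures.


G = E / (2*(1+nu))
G = 228 / (2*(1+0.33)) = 85.7143 GPa
K = E / (3*(1-2*nu))
K = 228 / (3*(1-2*0.33)) = 223.529 GPa
K/G = 223.529 / 85.7143 = 2.608


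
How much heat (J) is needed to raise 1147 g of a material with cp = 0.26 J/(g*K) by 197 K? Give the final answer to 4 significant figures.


Q = m * cp * dT
Q = 1147 * 0.26 * 197
Q = 58750 J


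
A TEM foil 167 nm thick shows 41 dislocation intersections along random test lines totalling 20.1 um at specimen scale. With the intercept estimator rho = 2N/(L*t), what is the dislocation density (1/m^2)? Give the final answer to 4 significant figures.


rho = 2N / (L * t)
L = 20.1 um = 2.01e-05 m, t = 167 nm = 1.67e-07 m
rho = 2 * 41 / (2.01e-05 * 1.67e-07)
rho = 2.443e+13 1/m^2


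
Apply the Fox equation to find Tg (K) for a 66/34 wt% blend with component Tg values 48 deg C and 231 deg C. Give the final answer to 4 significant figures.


1/Tg = w1/Tg1 + w2/Tg2 (in Kelvin)
Tg1 = 321.15 K, Tg2 = 504.15 K
1/Tg = 0.66/321.15 + 0.34/504.15
Tg = 366.4 K


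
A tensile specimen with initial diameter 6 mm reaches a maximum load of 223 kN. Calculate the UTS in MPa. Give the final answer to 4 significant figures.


A0 = pi*(d/2)^2 = pi*(6/2)^2 = 28.2743 mm^2
UTS = F_max / A0 = 223*1000 / 28.2743
UTS = 7887 MPa


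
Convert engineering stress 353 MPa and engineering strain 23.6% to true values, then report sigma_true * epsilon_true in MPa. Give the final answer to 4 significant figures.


sigma_true = sigma_eng * (1 + epsilon_eng)
sigma_true = 353 * (1 + 0.236) = 436.308 MPa
epsilon_true = ln(1 + epsilon_eng)
epsilon_true = ln(1 + 0.236) = 0.21188
sigma_true * epsilon_true = 436.308 * 0.21188 = 92.45 MPa


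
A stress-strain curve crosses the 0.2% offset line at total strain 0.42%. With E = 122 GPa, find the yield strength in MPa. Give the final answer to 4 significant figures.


Offset strain = 0.002
Elastic strain at yield = total_strain - offset = 4.2e-03 - 0.002 = 2.2e-03
sigma_y = E * elastic_strain = 122000 * 2.2e-03
sigma_y = 268.4 MPa


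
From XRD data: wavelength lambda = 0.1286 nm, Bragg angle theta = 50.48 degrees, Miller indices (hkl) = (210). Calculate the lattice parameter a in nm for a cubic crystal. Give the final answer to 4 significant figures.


d = lambda / (2*sin(theta))
d = 0.1286 / (2*sin(50.48 deg))
d = 0.0833547 nm
a = d * sqrt(h^2+k^2+l^2) = 0.0833547 * sqrt(5)
a = 0.1864 nm


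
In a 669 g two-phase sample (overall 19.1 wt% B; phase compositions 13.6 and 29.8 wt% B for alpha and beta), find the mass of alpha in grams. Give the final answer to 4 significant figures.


f_alpha = (C_beta - C0) / (C_beta - C_alpha)
f_alpha = (29.8 - 19.1) / (29.8 - 13.6) = 0.660494
m_alpha = f_alpha * m_total = 0.660494 * 669 = 441.9 g


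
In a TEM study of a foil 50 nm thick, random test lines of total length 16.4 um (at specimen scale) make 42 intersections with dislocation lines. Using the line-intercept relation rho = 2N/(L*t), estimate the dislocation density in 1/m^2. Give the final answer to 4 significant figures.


rho = 2N / (L * t)
L = 16.4 um = 1.64e-05 m, t = 50 nm = 5e-08 m
rho = 2 * 42 / (1.64e-05 * 5e-08)
rho = 1.024e+14 1/m^2


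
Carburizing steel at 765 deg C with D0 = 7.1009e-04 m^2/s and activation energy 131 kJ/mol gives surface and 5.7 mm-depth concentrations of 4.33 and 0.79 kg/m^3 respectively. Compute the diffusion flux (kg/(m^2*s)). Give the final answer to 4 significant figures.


Step 1: D = D0 * exp(-Qd/(R*T))
T = 765 + 273.15 = 1038.15 K
D = 7.1009e-04 * exp(-131e3 / (8.314 * 1038.15)) = 1.81884e-10 m^2/s
Step 2: J = D * (C1 - C2) / dx
J = 1.81884e-10 * (4.33 - 0.79) / 5.7e-03
J = 1.13e-07 kg/(m^2*s)


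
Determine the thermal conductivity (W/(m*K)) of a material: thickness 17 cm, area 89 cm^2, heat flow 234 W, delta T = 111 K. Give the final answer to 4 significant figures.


k = Q*L / (A*dT)
L = 0.17 m, A = 8.9e-03 m^2
k = 234 * 0.17 / (8.9e-03 * 111)
k = 40.27 W/(m*K)


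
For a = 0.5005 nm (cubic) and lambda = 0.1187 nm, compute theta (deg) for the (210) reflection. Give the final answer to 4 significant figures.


d = a / sqrt(h^2+k^2+l^2)
d = 0.5005 / sqrt(5) = 0.22383 nm
lambda = 2*d*sin(theta)  =>  sin(theta) = lambda / (2*d)
sin(theta) = 0.1187 / (2 * 0.22383) = 0.265156
theta = 15.38 deg


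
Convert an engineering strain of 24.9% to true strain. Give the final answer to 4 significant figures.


epsilon_true = ln(1 + epsilon_eng)
epsilon_true = ln(1 + 0.249)
epsilon_true = 0.2223


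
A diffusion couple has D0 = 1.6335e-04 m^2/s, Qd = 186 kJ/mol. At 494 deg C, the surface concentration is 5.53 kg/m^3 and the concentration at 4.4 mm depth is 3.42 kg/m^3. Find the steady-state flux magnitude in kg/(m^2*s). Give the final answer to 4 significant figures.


Step 1: D = D0 * exp(-Qd/(R*T))
T = 494 + 273.15 = 767.15 K
D = 1.6335e-04 * exp(-186e3 / (8.314 * 767.15)) = 3.53239e-17 m^2/s
Step 2: J = D * (C1 - C2) / dx
J = 3.53239e-17 * (5.53 - 3.42) / 4.4e-03
J = 1.694e-14 kg/(m^2*s)


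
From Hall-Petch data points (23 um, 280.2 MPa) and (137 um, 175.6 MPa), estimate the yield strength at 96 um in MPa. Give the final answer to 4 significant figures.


sigma_y = sigma0 + k / sqrt(d)
1/sqrt(d1) = 1/sqrt(2.3e-05) = 208.514;  1/sqrt(d2) = 85.4358
k = (sigma1 - sigma2) / (1/sqrt(d1) - 1/sqrt(d2)) = (280.2 - 175.6) / (208.514 - 85.4358) = 0.849863 MPa*m^0.5
sigma0 = sigma1 - k/sqrt(d1) = 280.2 - 0.849863*208.514 = 102.991 MPa
sigma_y(d3) = 102.991 + 0.849863 / sqrt(9.6e-05) = 189.7 MPa


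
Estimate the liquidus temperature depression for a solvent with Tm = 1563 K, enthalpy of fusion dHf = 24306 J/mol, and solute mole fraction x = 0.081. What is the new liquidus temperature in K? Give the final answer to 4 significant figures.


dT = R*Tm^2*x / dHf
dT = 8.314 * 1563^2 * 0.081 / 24306
dT = 67.6861 K
T_new = 1563 - 67.6861 = 1495 K


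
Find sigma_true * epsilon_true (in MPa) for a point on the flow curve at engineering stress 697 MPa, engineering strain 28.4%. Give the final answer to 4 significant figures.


sigma_true = sigma_eng * (1 + epsilon_eng)
sigma_true = 697 * (1 + 0.284) = 894.948 MPa
epsilon_true = ln(1 + epsilon_eng)
epsilon_true = ln(1 + 0.284) = 0.24998
sigma_true * epsilon_true = 894.948 * 0.24998 = 223.7 MPa


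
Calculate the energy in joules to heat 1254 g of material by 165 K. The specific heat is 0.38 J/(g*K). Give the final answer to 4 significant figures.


Q = m * cp * dT
Q = 1254 * 0.38 * 165
Q = 78630 J


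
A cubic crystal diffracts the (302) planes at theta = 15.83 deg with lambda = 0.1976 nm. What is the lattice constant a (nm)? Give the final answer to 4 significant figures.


d = lambda / (2*sin(theta))
d = 0.1976 / (2*sin(15.83 deg))
d = 0.362191 nm
a = d * sqrt(h^2+k^2+l^2) = 0.362191 * sqrt(13)
a = 1.306 nm


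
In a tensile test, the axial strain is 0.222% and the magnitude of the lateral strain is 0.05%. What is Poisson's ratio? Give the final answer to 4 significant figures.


nu = -epsilon_lat / epsilon_axial
Lateral strain is contraction (negative), so using magnitudes:
nu = 0.05 / 0.222
nu = 0.2252


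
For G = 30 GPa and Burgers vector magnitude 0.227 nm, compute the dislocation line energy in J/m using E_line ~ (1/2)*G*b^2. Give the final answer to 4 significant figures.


E = G*b^2/2
b = 0.227 nm = 2.27e-10 m
G = 30 GPa = 3e+10 Pa
E = 0.5 * 3e+10 * (2.27e-10)^2
E = 7.729e-10 J/m


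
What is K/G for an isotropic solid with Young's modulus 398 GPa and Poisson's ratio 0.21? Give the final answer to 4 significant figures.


G = E / (2*(1+nu))
G = 398 / (2*(1+0.21)) = 164.463 GPa
K = E / (3*(1-2*nu))
K = 398 / (3*(1-2*0.21)) = 228.736 GPa
K/G = 228.736 / 164.463 = 1.391


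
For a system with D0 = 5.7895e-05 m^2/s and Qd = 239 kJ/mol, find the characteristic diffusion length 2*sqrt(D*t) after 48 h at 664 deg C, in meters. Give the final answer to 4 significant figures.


Step 1: D = D0 * exp(-Qd/(R*T))
T = 937.15 K
D = 5.7895e-05 * exp(-239e3 / (8.314 * 937.15)) = 2.75953e-18 m^2/s
Step 2: L = 2*sqrt(D*t)
t = 48 h = 172800 s
L = 2*sqrt(2.75953e-18 * 172800) = 1.381e-06 m


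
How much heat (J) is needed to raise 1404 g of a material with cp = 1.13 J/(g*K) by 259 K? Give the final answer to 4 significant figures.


Q = m * cp * dT
Q = 1404 * 1.13 * 259
Q = 410900 J


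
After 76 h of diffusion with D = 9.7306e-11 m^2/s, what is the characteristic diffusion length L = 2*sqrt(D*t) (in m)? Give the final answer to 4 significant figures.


t = 76 hr = 273600 s
Diffusion length = 2*sqrt(D*t)
= 2*sqrt(9.7306e-11 * 273600)
= 0.01032 m


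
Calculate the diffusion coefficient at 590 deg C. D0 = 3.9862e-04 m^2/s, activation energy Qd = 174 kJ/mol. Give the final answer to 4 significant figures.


D = D0 * exp(-Qd / (R*T))
T = 863.15 K
D = 3.9862e-04 * exp(-174e3 / (8.314 * 863.15))
D = 1.176e-14 m^2/s


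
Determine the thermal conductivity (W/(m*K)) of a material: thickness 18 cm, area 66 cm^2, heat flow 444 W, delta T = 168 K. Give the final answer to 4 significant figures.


k = Q*L / (A*dT)
L = 0.18 m, A = 6.6e-03 m^2
k = 444 * 0.18 / (6.6e-03 * 168)
k = 72.08 W/(m*K)


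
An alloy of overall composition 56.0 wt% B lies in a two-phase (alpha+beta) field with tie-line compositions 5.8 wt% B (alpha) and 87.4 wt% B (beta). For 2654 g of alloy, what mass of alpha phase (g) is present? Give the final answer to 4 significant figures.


f_alpha = (C_beta - C0) / (C_beta - C_alpha)
f_alpha = (87.4 - 56.0) / (87.4 - 5.8) = 0.384804
m_alpha = f_alpha * m_total = 0.384804 * 2654 = 1021 g


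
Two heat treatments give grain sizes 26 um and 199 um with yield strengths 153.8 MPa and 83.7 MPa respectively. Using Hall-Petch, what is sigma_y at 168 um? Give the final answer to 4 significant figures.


sigma_y = sigma0 + k / sqrt(d)
1/sqrt(d1) = 1/sqrt(2.6e-05) = 196.116;  1/sqrt(d2) = 70.8881
k = (sigma1 - sigma2) / (1/sqrt(d1) - 1/sqrt(d2)) = (153.8 - 83.7) / (196.116 - 70.8881) = 0.559779 MPa*m^0.5
sigma0 = sigma1 - k/sqrt(d1) = 153.8 - 0.559779*196.116 = 44.0183 MPa
sigma_y(d3) = 44.0183 + 0.559779 / sqrt(1.68e-04) = 87.21 MPa


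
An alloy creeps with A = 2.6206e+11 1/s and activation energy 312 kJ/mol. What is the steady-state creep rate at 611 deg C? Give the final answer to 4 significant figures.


rate = A * exp(-Q / (R*T))
T = 611 + 273.15 = 884.15 K
rate = 2.6206e+11 * exp(-312e3 / (8.314 * 884.15))
rate = 9.663e-08 1/s


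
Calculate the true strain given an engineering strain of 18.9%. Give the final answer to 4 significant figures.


epsilon_true = ln(1 + epsilon_eng)
epsilon_true = ln(1 + 0.189)
epsilon_true = 0.1731


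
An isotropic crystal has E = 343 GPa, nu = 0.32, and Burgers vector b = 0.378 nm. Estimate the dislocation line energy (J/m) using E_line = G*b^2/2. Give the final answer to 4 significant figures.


Step 1: G = E / (2*(1+nu))
G = 343 / (2*(1+0.32)) = 129.924 GPa = 1.29924e+11 Pa
Step 2: E_line = G*b^2/2
b = 0.378 nm = 3.78e-10 m
E_line = 0.5 * 1.29924e+11 * (3.78e-10)^2 = 9.282e-09 J/m


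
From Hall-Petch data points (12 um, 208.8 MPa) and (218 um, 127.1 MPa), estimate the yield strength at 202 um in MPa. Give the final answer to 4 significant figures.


sigma_y = sigma0 + k / sqrt(d)
1/sqrt(d1) = 1/sqrt(1.2e-05) = 288.675;  1/sqrt(d2) = 67.7285
k = (sigma1 - sigma2) / (1/sqrt(d1) - 1/sqrt(d2)) = (208.8 - 127.1) / (288.675 - 67.7285) = 0.369773 MPa*m^0.5
sigma0 = sigma1 - k/sqrt(d1) = 208.8 - 0.369773*288.675 = 102.056 MPa
sigma_y(d3) = 102.056 + 0.369773 / sqrt(2.02e-04) = 128.1 MPa


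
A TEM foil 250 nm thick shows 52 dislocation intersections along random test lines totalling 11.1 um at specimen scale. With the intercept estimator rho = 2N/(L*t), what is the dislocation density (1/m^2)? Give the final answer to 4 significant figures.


rho = 2N / (L * t)
L = 11.1 um = 1.11e-05 m, t = 250 nm = 2.5e-07 m
rho = 2 * 52 / (1.11e-05 * 2.5e-07)
rho = 3.748e+13 1/m^2


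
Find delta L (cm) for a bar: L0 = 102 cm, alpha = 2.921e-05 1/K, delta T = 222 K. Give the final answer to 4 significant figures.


dL = L0 * alpha * dT
dL = 102 * 2.921e-05 * 222
dL = 0.6614 cm


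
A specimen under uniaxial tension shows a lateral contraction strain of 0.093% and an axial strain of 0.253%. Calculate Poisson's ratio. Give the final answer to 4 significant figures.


nu = -epsilon_lat / epsilon_axial
Lateral strain is contraction (negative), so using magnitudes:
nu = 0.093 / 0.253
nu = 0.3676


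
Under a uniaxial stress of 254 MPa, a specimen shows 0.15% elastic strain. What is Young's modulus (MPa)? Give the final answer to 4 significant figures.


E = sigma / epsilon
epsilon = 0.15% = 1.5e-03
E = 254 / 1.5e-03
E = 169300 MPa


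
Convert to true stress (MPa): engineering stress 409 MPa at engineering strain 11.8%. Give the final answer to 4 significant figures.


sigma_true = sigma_eng * (1 + epsilon_eng)
sigma_true = 409 * (1 + 0.118)
sigma_true = 457.3 MPa


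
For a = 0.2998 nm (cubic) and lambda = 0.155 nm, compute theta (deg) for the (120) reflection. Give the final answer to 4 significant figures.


d = a / sqrt(h^2+k^2+l^2)
d = 0.2998 / sqrt(5) = 0.134075 nm
lambda = 2*d*sin(theta)  =>  sin(theta) = lambda / (2*d)
sin(theta) = 0.155 / (2 * 0.134075) = 0.578036
theta = 35.31 deg


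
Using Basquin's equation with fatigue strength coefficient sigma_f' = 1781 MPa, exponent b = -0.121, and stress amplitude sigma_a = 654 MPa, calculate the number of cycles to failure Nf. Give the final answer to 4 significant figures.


sigma_a = sigma_f' * (2*Nf)^b
2*Nf = (sigma_a / sigma_f')^(1/b)
2*Nf = (654 / 1781)^(1/-0.121)
2*Nf = 3942.33
Nf = 1971 cycles


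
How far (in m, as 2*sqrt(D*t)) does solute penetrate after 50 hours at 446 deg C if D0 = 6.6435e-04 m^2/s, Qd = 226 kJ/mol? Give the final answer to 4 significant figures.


Step 1: D = D0 * exp(-Qd/(R*T))
T = 719.15 K
D = 6.6435e-04 * exp(-226e3 / (8.314 * 719.15)) = 2.55007e-20 m^2/s
Step 2: L = 2*sqrt(D*t)
t = 50 h = 180000 s
L = 2*sqrt(2.55007e-20 * 180000) = 1.355e-07 m


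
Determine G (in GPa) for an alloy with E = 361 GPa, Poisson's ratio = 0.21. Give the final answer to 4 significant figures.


G = E / (2*(1+nu))
G = 361 / (2*(1+0.21))
G = 149.2 GPa


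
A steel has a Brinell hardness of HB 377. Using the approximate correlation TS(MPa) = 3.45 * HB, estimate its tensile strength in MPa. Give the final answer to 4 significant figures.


TS (MPa) = 3.45 * HB
TS = 3.45 * 377
TS = 1301 MPa


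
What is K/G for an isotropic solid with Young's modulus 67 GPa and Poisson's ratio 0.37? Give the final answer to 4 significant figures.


G = E / (2*(1+nu))
G = 67 / (2*(1+0.37)) = 24.4526 GPa
K = E / (3*(1-2*nu))
K = 67 / (3*(1-2*0.37)) = 85.8974 GPa
K/G = 85.8974 / 24.4526 = 3.513


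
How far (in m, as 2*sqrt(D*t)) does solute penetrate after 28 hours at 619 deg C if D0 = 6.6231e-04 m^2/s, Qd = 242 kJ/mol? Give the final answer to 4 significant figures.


Step 1: D = D0 * exp(-Qd/(R*T))
T = 892.15 K
D = 6.6231e-04 * exp(-242e3 / (8.314 * 892.15)) = 4.48385e-18 m^2/s
Step 2: L = 2*sqrt(D*t)
t = 28 h = 100800 s
L = 2*sqrt(4.48385e-18 * 100800) = 1.345e-06 m


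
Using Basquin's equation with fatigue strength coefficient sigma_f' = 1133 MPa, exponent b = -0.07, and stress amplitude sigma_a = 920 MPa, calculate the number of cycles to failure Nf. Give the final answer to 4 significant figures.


sigma_a = sigma_f' * (2*Nf)^b
2*Nf = (sigma_a / sigma_f')^(1/b)
2*Nf = (920 / 1133)^(1/-0.07)
2*Nf = 19.5898
Nf = 9.795 cycles


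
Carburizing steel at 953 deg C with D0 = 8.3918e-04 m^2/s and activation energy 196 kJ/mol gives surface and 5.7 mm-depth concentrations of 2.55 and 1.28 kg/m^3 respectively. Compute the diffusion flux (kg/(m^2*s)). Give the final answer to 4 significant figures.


Step 1: D = D0 * exp(-Qd/(R*T))
T = 953 + 273.15 = 1226.15 K
D = 8.3918e-04 * exp(-196e3 / (8.314 * 1226.15)) = 3.74843e-12 m^2/s
Step 2: J = D * (C1 - C2) / dx
J = 3.74843e-12 * (2.55 - 1.28) / 5.7e-03
J = 8.352e-10 kg/(m^2*s)


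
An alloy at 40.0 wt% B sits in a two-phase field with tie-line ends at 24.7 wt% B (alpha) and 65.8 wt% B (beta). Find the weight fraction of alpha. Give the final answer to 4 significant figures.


f_alpha = (C_beta - C0) / (C_beta - C_alpha)
f_alpha = (65.8 - 40.0) / (65.8 - 24.7)
f_alpha = 0.6277


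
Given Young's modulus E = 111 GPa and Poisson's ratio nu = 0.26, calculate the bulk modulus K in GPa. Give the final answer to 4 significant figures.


K = E / (3*(1-2*nu))
K = 111 / (3*(1-2*0.26))
K = 77.08 GPa


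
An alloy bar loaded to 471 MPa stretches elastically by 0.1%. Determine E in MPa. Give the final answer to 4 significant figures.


E = sigma / epsilon
epsilon = 0.1% = 1e-03
E = 471 / 1e-03
E = 471000 MPa


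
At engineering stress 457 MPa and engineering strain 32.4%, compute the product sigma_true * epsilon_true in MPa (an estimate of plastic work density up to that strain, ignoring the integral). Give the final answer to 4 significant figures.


sigma_true = sigma_eng * (1 + epsilon_eng)
sigma_true = 457 * (1 + 0.324) = 605.068 MPa
epsilon_true = ln(1 + epsilon_eng)
epsilon_true = ln(1 + 0.324) = 0.280657
sigma_true * epsilon_true = 605.068 * 0.280657 = 169.8 MPa


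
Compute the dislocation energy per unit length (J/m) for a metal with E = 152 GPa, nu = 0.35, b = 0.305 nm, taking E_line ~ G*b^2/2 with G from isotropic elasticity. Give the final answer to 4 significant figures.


Step 1: G = E / (2*(1+nu))
G = 152 / (2*(1+0.35)) = 56.2963 GPa = 5.62963e+10 Pa
Step 2: E_line = G*b^2/2
b = 0.305 nm = 3.05e-10 m
E_line = 0.5 * 5.62963e+10 * (3.05e-10)^2 = 2.618e-09 J/m


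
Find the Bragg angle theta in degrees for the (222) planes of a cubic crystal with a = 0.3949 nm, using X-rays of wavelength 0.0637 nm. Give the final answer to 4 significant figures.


d = a / sqrt(h^2+k^2+l^2)
d = 0.3949 / sqrt(12) = 0.113998 nm
lambda = 2*d*sin(theta)  =>  sin(theta) = lambda / (2*d)
sin(theta) = 0.0637 / (2 * 0.113998) = 0.279391
theta = 16.22 deg


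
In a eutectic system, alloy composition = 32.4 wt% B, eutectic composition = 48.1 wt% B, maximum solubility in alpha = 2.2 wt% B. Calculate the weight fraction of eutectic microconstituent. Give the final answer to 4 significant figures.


f_primary = (C_e - C0) / (C_e - C_alpha_max)
f_primary = (48.1 - 32.4) / (48.1 - 2.2)
f_primary = 0.342048
f_eutectic = 1 - 0.342048 = 0.658


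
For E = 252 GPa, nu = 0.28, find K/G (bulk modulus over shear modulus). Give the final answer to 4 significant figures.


G = E / (2*(1+nu))
G = 252 / (2*(1+0.28)) = 98.4375 GPa
K = E / (3*(1-2*nu))
K = 252 / (3*(1-2*0.28)) = 190.909 GPa
K/G = 190.909 / 98.4375 = 1.939


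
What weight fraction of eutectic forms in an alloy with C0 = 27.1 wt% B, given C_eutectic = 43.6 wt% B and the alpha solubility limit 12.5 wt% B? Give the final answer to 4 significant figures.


f_primary = (C_e - C0) / (C_e - C_alpha_max)
f_primary = (43.6 - 27.1) / (43.6 - 12.5)
f_primary = 0.530547
f_eutectic = 1 - 0.530547 = 0.4695


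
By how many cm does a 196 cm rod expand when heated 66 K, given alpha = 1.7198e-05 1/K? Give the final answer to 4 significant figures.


dL = L0 * alpha * dT
dL = 196 * 1.7198e-05 * 66
dL = 0.2225 cm


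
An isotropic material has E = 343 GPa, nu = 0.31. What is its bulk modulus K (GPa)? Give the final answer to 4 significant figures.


K = E / (3*(1-2*nu))
K = 343 / (3*(1-2*0.31))
K = 300.9 GPa


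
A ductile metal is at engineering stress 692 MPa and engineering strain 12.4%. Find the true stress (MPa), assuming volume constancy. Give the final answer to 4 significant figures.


sigma_true = sigma_eng * (1 + epsilon_eng)
sigma_true = 692 * (1 + 0.124)
sigma_true = 777.8 MPa


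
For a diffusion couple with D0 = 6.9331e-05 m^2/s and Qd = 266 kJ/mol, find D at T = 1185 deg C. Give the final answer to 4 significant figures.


D = D0 * exp(-Qd / (R*T))
T = 1458.15 K
D = 6.9331e-05 * exp(-266e3 / (8.314 * 1458.15))
D = 2.05e-14 m^2/s


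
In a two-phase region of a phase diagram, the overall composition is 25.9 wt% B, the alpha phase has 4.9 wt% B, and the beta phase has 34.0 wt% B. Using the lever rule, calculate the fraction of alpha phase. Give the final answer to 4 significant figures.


f_alpha = (C_beta - C0) / (C_beta - C_alpha)
f_alpha = (34.0 - 25.9) / (34.0 - 4.9)
f_alpha = 0.2784


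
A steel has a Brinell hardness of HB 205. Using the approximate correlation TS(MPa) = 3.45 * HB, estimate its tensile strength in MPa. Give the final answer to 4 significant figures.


TS (MPa) = 3.45 * HB
TS = 3.45 * 205
TS = 707.3 MPa


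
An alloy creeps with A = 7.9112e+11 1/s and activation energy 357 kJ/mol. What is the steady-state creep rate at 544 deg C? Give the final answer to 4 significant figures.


rate = A * exp(-Q / (R*T))
T = 544 + 273.15 = 817.15 K
rate = 7.9112e+11 * exp(-357e3 / (8.314 * 817.15))
rate = 1.194e-11 1/s


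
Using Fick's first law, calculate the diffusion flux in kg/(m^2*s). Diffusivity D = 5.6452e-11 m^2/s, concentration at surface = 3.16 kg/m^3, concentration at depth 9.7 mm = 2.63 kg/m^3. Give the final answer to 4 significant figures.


J = -D * (dC/dx) = D * (C1 - C2) / dx
J = 5.6452e-11 * (3.16 - 2.63) / 9.7e-03
J = 3.084e-09 kg/(m^2*s)


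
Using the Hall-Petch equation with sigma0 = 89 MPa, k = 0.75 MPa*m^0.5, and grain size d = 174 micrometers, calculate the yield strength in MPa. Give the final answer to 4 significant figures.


sigma_y = sigma0 + k / sqrt(d)
d = 174 um = 1.74e-04 m
sigma_y = 89 + 0.75 / sqrt(1.74e-04)
sigma_y = 145.9 MPa


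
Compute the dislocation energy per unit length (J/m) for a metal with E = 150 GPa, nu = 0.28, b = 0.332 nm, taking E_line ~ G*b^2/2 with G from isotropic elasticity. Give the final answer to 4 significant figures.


Step 1: G = E / (2*(1+nu))
G = 150 / (2*(1+0.28)) = 58.5938 GPa = 5.85938e+10 Pa
Step 2: E_line = G*b^2/2
b = 0.332 nm = 3.32e-10 m
E_line = 0.5 * 5.85938e+10 * (3.32e-10)^2 = 3.229e-09 J/m


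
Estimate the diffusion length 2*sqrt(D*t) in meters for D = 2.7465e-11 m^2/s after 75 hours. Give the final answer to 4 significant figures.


t = 75 hr = 270000 s
Diffusion length = 2*sqrt(D*t)
= 2*sqrt(2.7465e-11 * 270000)
= 5.446e-03 m


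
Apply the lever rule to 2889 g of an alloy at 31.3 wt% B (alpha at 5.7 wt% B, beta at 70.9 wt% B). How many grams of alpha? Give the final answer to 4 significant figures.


f_alpha = (C_beta - C0) / (C_beta - C_alpha)
f_alpha = (70.9 - 31.3) / (70.9 - 5.7) = 0.607362
m_alpha = f_alpha * m_total = 0.607362 * 2889 = 1755 g


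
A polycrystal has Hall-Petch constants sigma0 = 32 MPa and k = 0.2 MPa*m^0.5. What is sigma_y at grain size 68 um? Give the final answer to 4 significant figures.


sigma_y = sigma0 + k / sqrt(d)
d = 68 um = 6.8e-05 m
sigma_y = 32 + 0.2 / sqrt(6.8e-05)
sigma_y = 56.25 MPa


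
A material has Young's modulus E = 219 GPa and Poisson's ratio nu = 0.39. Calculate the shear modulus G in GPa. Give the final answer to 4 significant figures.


G = E / (2*(1+nu))
G = 219 / (2*(1+0.39))
G = 78.78 GPa


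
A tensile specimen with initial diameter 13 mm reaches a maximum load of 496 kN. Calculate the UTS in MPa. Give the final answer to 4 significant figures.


A0 = pi*(d/2)^2 = pi*(13/2)^2 = 132.732 mm^2
UTS = F_max / A0 = 496*1000 / 132.732
UTS = 3737 MPa


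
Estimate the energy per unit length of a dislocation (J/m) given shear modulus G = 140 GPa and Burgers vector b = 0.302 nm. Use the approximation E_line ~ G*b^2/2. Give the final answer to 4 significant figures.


E = G*b^2/2
b = 0.302 nm = 3.02e-10 m
G = 140 GPa = 1.4e+11 Pa
E = 0.5 * 1.4e+11 * (3.02e-10)^2
E = 6.384e-09 J/m


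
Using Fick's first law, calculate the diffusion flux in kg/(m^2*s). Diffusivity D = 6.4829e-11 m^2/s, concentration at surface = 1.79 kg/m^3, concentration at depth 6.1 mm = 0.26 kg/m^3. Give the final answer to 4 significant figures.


J = -D * (dC/dx) = D * (C1 - C2) / dx
J = 6.4829e-11 * (1.79 - 0.26) / 6.1e-03
J = 1.626e-08 kg/(m^2*s)


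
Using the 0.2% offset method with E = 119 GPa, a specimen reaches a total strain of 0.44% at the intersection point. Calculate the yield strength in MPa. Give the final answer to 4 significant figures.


Offset strain = 0.002
Elastic strain at yield = total_strain - offset = 4.4e-03 - 0.002 = 2.4e-03
sigma_y = E * elastic_strain = 119000 * 2.4e-03
sigma_y = 285.6 MPa


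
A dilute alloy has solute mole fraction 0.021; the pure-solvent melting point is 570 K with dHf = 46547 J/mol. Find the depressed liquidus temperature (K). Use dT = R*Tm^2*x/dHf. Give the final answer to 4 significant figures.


dT = R*Tm^2*x / dHf
dT = 8.314 * 570^2 * 0.021 / 46547
dT = 1.21867 K
T_new = 570 - 1.21867 = 568.8 K


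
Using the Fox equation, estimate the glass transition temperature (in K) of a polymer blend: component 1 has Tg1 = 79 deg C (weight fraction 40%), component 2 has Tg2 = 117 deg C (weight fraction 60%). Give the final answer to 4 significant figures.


1/Tg = w1/Tg1 + w2/Tg2 (in Kelvin)
Tg1 = 352.15 K, Tg2 = 390.15 K
1/Tg = 0.4/352.15 + 0.6/390.15
Tg = 374 K


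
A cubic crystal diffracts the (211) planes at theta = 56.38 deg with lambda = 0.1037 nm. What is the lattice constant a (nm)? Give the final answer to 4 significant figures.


d = lambda / (2*sin(theta))
d = 0.1037 / (2*sin(56.38 deg))
d = 0.0622652 nm
a = d * sqrt(h^2+k^2+l^2) = 0.0622652 * sqrt(6)
a = 0.1525 nm


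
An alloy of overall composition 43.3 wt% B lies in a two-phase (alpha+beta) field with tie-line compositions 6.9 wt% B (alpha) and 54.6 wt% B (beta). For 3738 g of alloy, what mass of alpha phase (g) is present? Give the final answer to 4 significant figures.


f_alpha = (C_beta - C0) / (C_beta - C_alpha)
f_alpha = (54.6 - 43.3) / (54.6 - 6.9) = 0.236897
m_alpha = f_alpha * m_total = 0.236897 * 3738 = 885.5 g


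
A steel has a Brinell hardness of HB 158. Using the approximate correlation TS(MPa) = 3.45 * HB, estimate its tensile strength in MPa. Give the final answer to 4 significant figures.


TS (MPa) = 3.45 * HB
TS = 3.45 * 158
TS = 545.1 MPa


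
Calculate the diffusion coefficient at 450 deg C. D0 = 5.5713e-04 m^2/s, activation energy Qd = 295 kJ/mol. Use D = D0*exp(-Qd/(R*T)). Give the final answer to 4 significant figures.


D = D0 * exp(-Qd / (R*T))
T = 723.15 K
D = 5.5713e-04 * exp(-295e3 / (8.314 * 723.15))
D = 2.733e-25 m^2/s


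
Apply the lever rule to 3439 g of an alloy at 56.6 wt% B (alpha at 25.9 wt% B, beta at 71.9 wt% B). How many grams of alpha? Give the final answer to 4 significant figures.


f_alpha = (C_beta - C0) / (C_beta - C_alpha)
f_alpha = (71.9 - 56.6) / (71.9 - 25.9) = 0.332609
m_alpha = f_alpha * m_total = 0.332609 * 3439 = 1144 g


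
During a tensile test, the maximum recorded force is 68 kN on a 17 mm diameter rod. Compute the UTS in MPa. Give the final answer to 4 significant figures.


A0 = pi*(d/2)^2 = pi*(17/2)^2 = 226.98 mm^2
UTS = F_max / A0 = 68*1000 / 226.98
UTS = 299.6 MPa


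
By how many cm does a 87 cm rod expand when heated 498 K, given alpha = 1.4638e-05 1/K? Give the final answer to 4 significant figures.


dL = L0 * alpha * dT
dL = 87 * 1.4638e-05 * 498
dL = 0.6342 cm


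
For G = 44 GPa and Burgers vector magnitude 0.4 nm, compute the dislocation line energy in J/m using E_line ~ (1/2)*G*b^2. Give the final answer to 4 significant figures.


E = G*b^2/2
b = 0.4 nm = 4e-10 m
G = 44 GPa = 4.4e+10 Pa
E = 0.5 * 4.4e+10 * (4e-10)^2
E = 3.52e-09 J/m


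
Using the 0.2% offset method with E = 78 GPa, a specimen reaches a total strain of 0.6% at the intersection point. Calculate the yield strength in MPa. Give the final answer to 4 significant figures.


Offset strain = 0.002
Elastic strain at yield = total_strain - offset = 6e-03 - 0.002 = 4e-03
sigma_y = E * elastic_strain = 78000 * 4e-03
sigma_y = 312 MPa


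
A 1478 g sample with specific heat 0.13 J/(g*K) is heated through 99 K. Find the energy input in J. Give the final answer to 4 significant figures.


Q = m * cp * dT
Q = 1478 * 0.13 * 99
Q = 19020 J


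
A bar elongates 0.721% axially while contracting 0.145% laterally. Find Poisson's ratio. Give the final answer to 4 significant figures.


nu = -epsilon_lat / epsilon_axial
Lateral strain is contraction (negative), so using magnitudes:
nu = 0.145 / 0.721
nu = 0.2011


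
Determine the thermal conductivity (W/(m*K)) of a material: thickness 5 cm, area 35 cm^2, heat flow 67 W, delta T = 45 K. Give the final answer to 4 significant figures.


k = Q*L / (A*dT)
L = 0.05 m, A = 3.5e-03 m^2
k = 67 * 0.05 / (3.5e-03 * 45)
k = 21.27 W/(m*K)


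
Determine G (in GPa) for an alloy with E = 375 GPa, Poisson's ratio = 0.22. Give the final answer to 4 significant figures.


G = E / (2*(1+nu))
G = 375 / (2*(1+0.22))
G = 153.7 GPa


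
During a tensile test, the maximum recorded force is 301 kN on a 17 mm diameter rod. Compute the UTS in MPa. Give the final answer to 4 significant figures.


A0 = pi*(d/2)^2 = pi*(17/2)^2 = 226.98 mm^2
UTS = F_max / A0 = 301*1000 / 226.98
UTS = 1326 MPa


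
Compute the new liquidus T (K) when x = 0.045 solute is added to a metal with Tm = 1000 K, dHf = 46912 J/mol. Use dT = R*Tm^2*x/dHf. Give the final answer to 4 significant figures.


dT = R*Tm^2*x / dHf
dT = 8.314 * 1000^2 * 0.045 / 46912
dT = 7.97514 K
T_new = 1000 - 7.97514 = 992 K


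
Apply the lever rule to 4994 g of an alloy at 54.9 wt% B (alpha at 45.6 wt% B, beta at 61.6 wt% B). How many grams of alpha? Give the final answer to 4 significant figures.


f_alpha = (C_beta - C0) / (C_beta - C_alpha)
f_alpha = (61.6 - 54.9) / (61.6 - 45.6) = 0.41875
m_alpha = f_alpha * m_total = 0.41875 * 4994 = 2091 g


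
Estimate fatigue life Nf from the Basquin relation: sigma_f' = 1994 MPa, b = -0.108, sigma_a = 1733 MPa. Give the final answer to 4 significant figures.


sigma_a = sigma_f' * (2*Nf)^b
2*Nf = (sigma_a / sigma_f')^(1/b)
2*Nf = (1733 / 1994)^(1/-0.108)
2*Nf = 3.66552
Nf = 1.833 cycles


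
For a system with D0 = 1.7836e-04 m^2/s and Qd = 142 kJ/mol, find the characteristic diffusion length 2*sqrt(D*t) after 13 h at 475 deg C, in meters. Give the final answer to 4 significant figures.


Step 1: D = D0 * exp(-Qd/(R*T))
T = 748.15 K
D = 1.7836e-04 * exp(-142e3 / (8.314 * 748.15)) = 2.17133e-14 m^2/s
Step 2: L = 2*sqrt(D*t)
t = 13 h = 46800 s
L = 2*sqrt(2.17133e-14 * 46800) = 6.376e-05 m


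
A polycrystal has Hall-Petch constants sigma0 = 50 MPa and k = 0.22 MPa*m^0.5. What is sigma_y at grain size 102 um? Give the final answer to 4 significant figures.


sigma_y = sigma0 + k / sqrt(d)
d = 102 um = 1.02e-04 m
sigma_y = 50 + 0.22 / sqrt(1.02e-04)
sigma_y = 71.78 MPa


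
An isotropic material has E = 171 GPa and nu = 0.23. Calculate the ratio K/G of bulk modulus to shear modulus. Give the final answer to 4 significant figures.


G = E / (2*(1+nu))
G = 171 / (2*(1+0.23)) = 69.5122 GPa
K = E / (3*(1-2*nu))
K = 171 / (3*(1-2*0.23)) = 105.556 GPa
K/G = 105.556 / 69.5122 = 1.519


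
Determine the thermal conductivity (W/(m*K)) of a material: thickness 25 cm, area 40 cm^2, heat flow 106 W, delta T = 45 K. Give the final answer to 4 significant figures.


k = Q*L / (A*dT)
L = 0.25 m, A = 4e-03 m^2
k = 106 * 0.25 / (4e-03 * 45)
k = 147.2 W/(m*K)


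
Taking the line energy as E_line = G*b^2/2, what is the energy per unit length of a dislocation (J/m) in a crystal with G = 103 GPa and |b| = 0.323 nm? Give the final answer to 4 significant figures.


E = G*b^2/2
b = 0.323 nm = 3.23e-10 m
G = 103 GPa = 1.03e+11 Pa
E = 0.5 * 1.03e+11 * (3.23e-10)^2
E = 5.373e-09 J/m


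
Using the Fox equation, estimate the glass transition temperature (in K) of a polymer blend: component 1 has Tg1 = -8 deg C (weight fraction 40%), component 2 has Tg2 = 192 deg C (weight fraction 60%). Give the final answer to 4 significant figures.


1/Tg = w1/Tg1 + w2/Tg2 (in Kelvin)
Tg1 = 265.15 K, Tg2 = 465.15 K
1/Tg = 0.4/265.15 + 0.6/465.15
Tg = 357.3 K


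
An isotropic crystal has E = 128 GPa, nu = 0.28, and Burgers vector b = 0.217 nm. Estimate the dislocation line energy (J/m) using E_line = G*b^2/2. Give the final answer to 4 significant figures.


Step 1: G = E / (2*(1+nu))
G = 128 / (2*(1+0.28)) = 50 GPa = 5e+10 Pa
Step 2: E_line = G*b^2/2
b = 0.217 nm = 2.17e-10 m
E_line = 0.5 * 5e+10 * (2.17e-10)^2 = 1.177e-09 J/m
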